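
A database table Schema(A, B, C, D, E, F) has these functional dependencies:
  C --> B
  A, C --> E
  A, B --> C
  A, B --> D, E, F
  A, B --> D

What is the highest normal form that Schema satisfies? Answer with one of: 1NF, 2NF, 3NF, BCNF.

Candidate keys: {A, B}, {A, C}. Prime attributes: {A, B, C}.
C --> B breaks BCNF: {C}⁺ = {B, C}, so {C} is not a superkey.
Since {B} ⊆ prime attributes and every other non-superkey FD also has a prime right side, the schema is in 3NF.

3NF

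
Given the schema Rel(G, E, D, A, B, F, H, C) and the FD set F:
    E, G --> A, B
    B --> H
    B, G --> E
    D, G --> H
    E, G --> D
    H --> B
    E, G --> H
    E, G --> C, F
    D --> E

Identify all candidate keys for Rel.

{B, G}, {D, G}, {E, G}, {G, H}

Attributes never on any right-hand side: {G} — every candidate key must contain it.
{B, G}⁺ = {A, B, C, D, E, F, G, H} — all of the relation — so {B, G} is a candidate key.
{D, G}⁺ = {A, B, C, D, E, F, G, H} — all of the relation — so {D, G} is a candidate key.
{E, G}⁺ = {A, B, C, D, E, F, G, H} — all of the relation — so {E, G} is a candidate key.
{G, H}⁺ = {A, B, C, D, E, F, G, H} — all of the relation — so {G, H} is a candidate key.
Any other superkey properly contains one of these, so there are no further candidate keys.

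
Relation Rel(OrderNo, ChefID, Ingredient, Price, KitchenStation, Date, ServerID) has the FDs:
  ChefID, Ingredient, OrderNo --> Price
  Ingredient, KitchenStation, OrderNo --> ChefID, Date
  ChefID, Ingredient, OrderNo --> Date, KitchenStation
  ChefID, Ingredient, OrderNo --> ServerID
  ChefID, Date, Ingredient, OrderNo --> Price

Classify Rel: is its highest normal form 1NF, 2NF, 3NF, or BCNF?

Candidate keys: {ChefID, Ingredient, OrderNo}, {Ingredient, KitchenStation, OrderNo}. Prime attributes: {ChefID, Ingredient, KitchenStation, OrderNo}.
Each dependency's left side is a superkey — BCNF holds.

BCNF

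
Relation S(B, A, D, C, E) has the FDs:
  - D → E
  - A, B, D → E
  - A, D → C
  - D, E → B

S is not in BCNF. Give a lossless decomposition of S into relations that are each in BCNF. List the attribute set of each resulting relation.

{A, C, D}; {B, D, E}

Candidate key of the original relation: {A, D}.
Within {A, B, C, D, E}: {D}⁺ ∩ {A, B, C, D, E} = {B, D, E}, not the whole set, so D → B, E violates BCNF; decompose into {B, D, E} and {A, C, D}.
{B, D, E} is in BCNF.
{A, C, D} is in BCNF.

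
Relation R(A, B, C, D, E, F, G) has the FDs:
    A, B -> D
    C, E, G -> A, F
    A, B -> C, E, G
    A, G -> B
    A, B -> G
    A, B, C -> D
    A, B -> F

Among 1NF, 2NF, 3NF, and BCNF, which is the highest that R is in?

Candidate keys: {A, B}, {A, G}, {C, E, G}. Prime attributes: {A, B, C, E, G}.
Each dependency's left side is a superkey — BCNF holds.

BCNF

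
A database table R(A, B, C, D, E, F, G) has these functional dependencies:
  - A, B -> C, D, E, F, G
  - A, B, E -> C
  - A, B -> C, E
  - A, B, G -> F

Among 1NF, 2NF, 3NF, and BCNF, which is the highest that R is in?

Candidate key: {A, B}. Prime attributes: {A, B}.
The left-hand side of every FD is a superkey, so BCNF is satisfied.

BCNF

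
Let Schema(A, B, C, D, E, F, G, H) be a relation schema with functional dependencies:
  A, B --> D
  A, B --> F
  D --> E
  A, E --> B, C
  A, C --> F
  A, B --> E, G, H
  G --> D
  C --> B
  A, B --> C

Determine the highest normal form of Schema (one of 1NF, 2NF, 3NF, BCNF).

3NF

Candidate keys: {A, B}, {A, C}, {A, D}, {A, E}, {A, G}. Prime attributes: {A, B, C, D, E, G}.
D --> E: {D}⁺ = {D, E}, which is not all of the attributes, so the left side is not a superkey — BCNF is violated.
But every attribute on its right side ({E}) is prime, and the same holds for every other non-superkey FD, so 3NF still holds.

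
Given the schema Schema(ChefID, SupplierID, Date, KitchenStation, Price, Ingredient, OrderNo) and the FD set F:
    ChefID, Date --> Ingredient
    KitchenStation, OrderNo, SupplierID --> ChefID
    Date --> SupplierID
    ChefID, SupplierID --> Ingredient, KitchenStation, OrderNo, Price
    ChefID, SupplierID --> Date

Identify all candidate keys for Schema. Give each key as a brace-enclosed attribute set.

{ChefID, Date}⁺ = {ChefID, Date, Ingredient, KitchenStation, OrderNo, Price, SupplierID}, which is every attribute, so {ChefID, Date} is a candidate key.
{ChefID, SupplierID}⁺ = {ChefID, Date, Ingredient, KitchenStation, OrderNo, Price, SupplierID}, which is every attribute, so {ChefID, SupplierID} is a candidate key.
{Date, KitchenStation, OrderNo}⁺ = {ChefID, Date, Ingredient, KitchenStation, OrderNo, Price, SupplierID}, which is every attribute, so {Date, KitchenStation, OrderNo} is a candidate key.
{KitchenStation, OrderNo, SupplierID}⁺ = {ChefID, Date, Ingredient, KitchenStation, OrderNo, Price, SupplierID}, which is every attribute, so {KitchenStation, OrderNo, SupplierID} is a candidate key.
These are minimal and exhaustive — every other superkey contains one of them.

{ChefID, Date}, {ChefID, SupplierID}, {Date, KitchenStation, OrderNo}, {KitchenStation, OrderNo, SupplierID}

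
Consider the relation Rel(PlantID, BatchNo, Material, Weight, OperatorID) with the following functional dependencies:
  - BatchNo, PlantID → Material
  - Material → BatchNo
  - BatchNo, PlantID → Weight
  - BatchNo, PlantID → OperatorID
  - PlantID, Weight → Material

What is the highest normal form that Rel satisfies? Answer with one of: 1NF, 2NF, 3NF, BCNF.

3NF

Candidate keys: {BatchNo, PlantID}, {Material, PlantID}, {PlantID, Weight}. Prime attributes: {BatchNo, Material, PlantID, Weight}.
Material → BatchNo: {Material}⁺ = {BatchNo, Material}, which is not all of the attributes, so the left side is not a superkey — BCNF is violated.
Its right-hand attributes {BatchNo} are all prime, as are those of every other non-superkey FD — the relation is in 3NF.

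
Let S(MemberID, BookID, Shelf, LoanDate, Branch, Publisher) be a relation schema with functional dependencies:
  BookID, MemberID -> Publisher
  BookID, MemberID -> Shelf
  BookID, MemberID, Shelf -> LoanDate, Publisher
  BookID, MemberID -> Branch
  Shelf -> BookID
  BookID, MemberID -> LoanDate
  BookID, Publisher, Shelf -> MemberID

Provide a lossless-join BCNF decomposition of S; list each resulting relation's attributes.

Candidate keys of the original relation: {BookID, MemberID}, {MemberID, Shelf}, {Publisher, Shelf}.
{BookID, Branch, LoanDate, MemberID, Publisher, Shelf}: {Shelf} determines {BookID, Shelf} here but is not a superkey — split on Shelf -> BookID, giving {BookID, Shelf} and {Branch, LoanDate, MemberID, Publisher, Shelf}.
{BookID, Shelf} has no BCNF violation.
{Branch, LoanDate, MemberID, Publisher, Shelf} has no BCNF violation.

{BookID, Shelf}; {Branch, LoanDate, MemberID, Publisher, Shelf}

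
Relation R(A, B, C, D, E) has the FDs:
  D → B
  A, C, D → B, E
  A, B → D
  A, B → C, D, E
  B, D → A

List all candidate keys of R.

{A, B}, {D}

{D}⁺ = {A, B, C, D, E} — all of the relation — so {D} is a candidate key.
{A, B}⁺ = {A, B, C, D, E} — all of the relation — so {A, B} is a candidate key.
These are minimal and exhaustive — every other superkey contains one of them.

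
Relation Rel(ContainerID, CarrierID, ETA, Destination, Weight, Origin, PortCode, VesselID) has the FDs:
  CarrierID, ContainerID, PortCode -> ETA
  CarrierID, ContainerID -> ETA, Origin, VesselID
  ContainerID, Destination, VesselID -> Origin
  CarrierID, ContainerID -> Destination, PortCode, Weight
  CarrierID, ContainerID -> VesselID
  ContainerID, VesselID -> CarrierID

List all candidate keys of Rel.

{ContainerID} never appears on the right of any FD, so every key must include it.
{CarrierID, ContainerID}⁺ = {CarrierID, ContainerID, Destination, ETA, Origin, PortCode, VesselID, Weight} — all of the relation — so {CarrierID, ContainerID} is a candidate key.
{ContainerID, VesselID}⁺ = {CarrierID, ContainerID, Destination, ETA, Origin, PortCode, VesselID, Weight} — all of the relation — so {ContainerID, VesselID} is a candidate key.
Any other superkey properly contains one of these, so there are no further candidate keys.

{CarrierID, ContainerID}, {ContainerID, VesselID}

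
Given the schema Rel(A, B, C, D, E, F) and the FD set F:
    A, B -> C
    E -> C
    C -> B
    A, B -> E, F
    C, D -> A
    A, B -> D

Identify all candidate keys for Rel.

{A, B}⁺ = {A, B, C, D, E, F} — all of the relation — so {A, B} is a candidate key.
{A, C}⁺ = {A, B, C, D, E, F} — all of the relation — so {A, C} is a candidate key.
{A, E}⁺ = {A, B, C, D, E, F} — all of the relation — so {A, E} is a candidate key.
{C, D}⁺ = {A, B, C, D, E, F} — all of the relation — so {C, D} is a candidate key.
{D, E}⁺ = {A, B, C, D, E, F} — all of the relation — so {D, E} is a candidate key.
No proper subset of any of these is a key, and no other minimal superkey exists.

{A, B}, {A, C}, {A, E}, {C, D}, {D, E}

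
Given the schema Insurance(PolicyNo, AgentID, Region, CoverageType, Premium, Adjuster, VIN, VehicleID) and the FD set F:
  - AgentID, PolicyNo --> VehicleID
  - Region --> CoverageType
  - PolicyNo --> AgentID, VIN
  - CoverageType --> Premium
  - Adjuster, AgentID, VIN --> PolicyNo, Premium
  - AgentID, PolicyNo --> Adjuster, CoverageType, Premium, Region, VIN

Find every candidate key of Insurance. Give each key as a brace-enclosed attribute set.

{PolicyNo}⁺ = {Adjuster, AgentID, CoverageType, PolicyNo, Premium, Region, VIN, VehicleID}, which is every attribute, so {PolicyNo} is a candidate key.
{Adjuster, AgentID, VIN}⁺ = {Adjuster, AgentID, CoverageType, PolicyNo, Premium, Region, VIN, VehicleID}, which is every attribute, so {Adjuster, AgentID, VIN} is a candidate key.
No proper subset of any of these is a key, and no other minimal superkey exists.

{Adjuster, AgentID, VIN}, {PolicyNo}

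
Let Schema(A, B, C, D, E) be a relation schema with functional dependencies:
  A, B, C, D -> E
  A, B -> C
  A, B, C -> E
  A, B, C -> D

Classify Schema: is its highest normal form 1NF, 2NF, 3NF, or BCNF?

BCNF

Candidate key: {A, B}. Prime attributes: {A, B}.
Every FD has a superkey on the left, so the relation is in BCNF.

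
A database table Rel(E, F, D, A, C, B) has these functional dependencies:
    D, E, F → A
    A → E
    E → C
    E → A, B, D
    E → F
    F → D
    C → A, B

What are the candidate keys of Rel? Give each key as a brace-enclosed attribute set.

{A}, {C}, {E}

{A}⁺ = {A, B, C, D, E, F}, which is every attribute, so {A} is a candidate key.
{C}⁺ = {A, B, C, D, E, F}, which is every attribute, so {C} is a candidate key.
{E}⁺ = {A, B, C, D, E, F}, which is every attribute, so {E} is a candidate key.
These are minimal and exhaustive — every other superkey contains one of them.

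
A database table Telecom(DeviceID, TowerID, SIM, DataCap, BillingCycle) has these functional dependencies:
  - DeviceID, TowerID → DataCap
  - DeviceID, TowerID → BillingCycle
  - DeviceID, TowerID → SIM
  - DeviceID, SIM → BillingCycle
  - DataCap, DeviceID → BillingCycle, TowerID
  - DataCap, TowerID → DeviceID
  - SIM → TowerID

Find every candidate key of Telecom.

{DataCap, DeviceID} is a candidate key since {DataCap, DeviceID}⁺ = {BillingCycle, DataCap, DeviceID, SIM, TowerID} covers every attribute.
{DataCap, SIM} is a candidate key since {DataCap, SIM}⁺ = {BillingCycle, DataCap, DeviceID, SIM, TowerID} covers every attribute.
{DataCap, TowerID} is a candidate key since {DataCap, TowerID}⁺ = {BillingCycle, DataCap, DeviceID, SIM, TowerID} covers every attribute.
{DeviceID, SIM} is a candidate key since {DeviceID, SIM}⁺ = {BillingCycle, DataCap, DeviceID, SIM, TowerID} covers every attribute.
{DeviceID, TowerID} is a candidate key since {DeviceID, TowerID}⁺ = {BillingCycle, DataCap, DeviceID, SIM, TowerID} covers every attribute.
No proper subset of any of these is a key, and no other minimal superkey exists.

{DataCap, DeviceID}, {DataCap, SIM}, {DataCap, TowerID}, {DeviceID, SIM}, {DeviceID, TowerID}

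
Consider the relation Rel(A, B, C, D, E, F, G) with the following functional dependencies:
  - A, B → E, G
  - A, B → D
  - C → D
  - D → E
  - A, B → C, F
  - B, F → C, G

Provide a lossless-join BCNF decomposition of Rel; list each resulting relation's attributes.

Candidate key of the original relation: {A, B}.
Within {A, B, C, D, E, F, G}: {C}⁺ ∩ {A, B, C, D, E, F, G} = {C, D, E}, not the whole set, so C → D, E violates BCNF; decompose into {C, D, E} and {A, B, C, F, G}.
Within {C, D, E}: {D}⁺ ∩ {C, D, E} = {D, E}, not the whole set, so D → E violates BCNF; decompose into {D, E} and {C, D}.
{D, E}: every determinant is a superkey — BCNF.
{C, D}: every determinant is a superkey — BCNF.
Within {A, B, C, F, G}: {B, F}⁺ ∩ {A, B, C, F, G} = {B, C, F, G}, not the whole set, so B, F → C, G violates BCNF; decompose into {B, C, F, G} and {A, B, F}.
{B, C, F, G}: every determinant is a superkey — BCNF.
{A, B, F}: every determinant is a superkey — BCNF.

{A, B, F}; {B, C, F, G}; {C, D}; {D, E}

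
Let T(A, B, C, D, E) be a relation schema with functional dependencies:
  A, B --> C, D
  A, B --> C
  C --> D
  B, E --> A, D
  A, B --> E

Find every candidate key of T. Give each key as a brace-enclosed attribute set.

{A, B}, {B, E}

{B} never appears on the right of any FD, so every key must include it.
{A, B}⁺ = {A, B, C, D, E} — all of the relation — so {A, B} is a candidate key.
{B, E}⁺ = {A, B, C, D, E} — all of the relation — so {B, E} is a candidate key.
These are minimal and exhaustive — every other superkey contains one of them.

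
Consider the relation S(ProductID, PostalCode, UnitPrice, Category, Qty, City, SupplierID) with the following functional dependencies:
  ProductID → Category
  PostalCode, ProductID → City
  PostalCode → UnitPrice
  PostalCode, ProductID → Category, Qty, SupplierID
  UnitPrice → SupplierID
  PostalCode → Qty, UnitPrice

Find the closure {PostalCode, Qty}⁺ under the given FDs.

Start with {PostalCode, Qty}.
PostalCode → UnitPrice applies; add {UnitPrice} → now {PostalCode, Qty, UnitPrice}.
UnitPrice → SupplierID applies; add {SupplierID} → now {PostalCode, Qty, SupplierID, UnitPrice}.
No further FD applies.

{PostalCode, Qty, SupplierID, UnitPrice}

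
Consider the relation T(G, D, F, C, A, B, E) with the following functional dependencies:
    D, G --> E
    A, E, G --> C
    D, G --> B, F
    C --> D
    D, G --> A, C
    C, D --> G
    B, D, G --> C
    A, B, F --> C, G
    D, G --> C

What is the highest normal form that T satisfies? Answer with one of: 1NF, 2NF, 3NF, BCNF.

Candidate keys: {A, B, F}, {A, E, G}, {C}, {D, G}. Prime attributes: {A, B, C, D, E, F, G}.
Each dependency's left side is a superkey — BCNF holds.

BCNF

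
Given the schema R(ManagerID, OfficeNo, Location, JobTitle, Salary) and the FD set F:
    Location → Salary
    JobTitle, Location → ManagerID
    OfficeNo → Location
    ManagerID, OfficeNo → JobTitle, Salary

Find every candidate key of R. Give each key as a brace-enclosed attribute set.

{JobTitle, OfficeNo}, {ManagerID, OfficeNo}

No FD produces {OfficeNo}, so it must be in every candidate key.
{JobTitle, OfficeNo}⁺ = {JobTitle, Location, ManagerID, OfficeNo, Salary} — all of the relation — so {JobTitle, OfficeNo} is a candidate key.
{ManagerID, OfficeNo}⁺ = {JobTitle, Location, ManagerID, OfficeNo, Salary} — all of the relation — so {ManagerID, OfficeNo} is a candidate key.
No proper subset of any of these is a key, and no other minimal superkey exists.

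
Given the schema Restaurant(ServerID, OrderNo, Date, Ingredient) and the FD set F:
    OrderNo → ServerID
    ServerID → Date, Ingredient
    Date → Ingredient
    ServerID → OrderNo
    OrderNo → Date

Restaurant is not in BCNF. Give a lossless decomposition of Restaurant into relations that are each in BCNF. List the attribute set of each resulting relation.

{Date, Ingredient}; {Date, OrderNo, ServerID}

Candidate keys of the original relation: {OrderNo}, {ServerID}.
{Date, Ingredient, OrderNo, ServerID}: {Date} determines {Date, Ingredient} here but is not a superkey — split on Date → Ingredient, giving {Date, Ingredient} and {Date, OrderNo, ServerID}.
{Date, Ingredient}: every determinant is a superkey — BCNF.
{Date, OrderNo, ServerID}: every determinant is a superkey — BCNF.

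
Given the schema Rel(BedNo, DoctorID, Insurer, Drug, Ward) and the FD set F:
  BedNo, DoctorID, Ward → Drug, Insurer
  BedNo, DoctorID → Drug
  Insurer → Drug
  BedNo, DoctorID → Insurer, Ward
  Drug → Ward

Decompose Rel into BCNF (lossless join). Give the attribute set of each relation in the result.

{BedNo, DoctorID, Insurer}; {Drug, Insurer}; {Drug, Ward}

Candidate key of the original relation: {BedNo, DoctorID}.
In {BedNo, DoctorID, Drug, Insurer, Ward}, {Insurer} is not a superkey ({Insurer}⁺ restricted to this set is {Drug, Insurer, Ward}), so split on Insurer → Drug, Ward into {Drug, Insurer, Ward} and {BedNo, DoctorID, Insurer}.
In {Drug, Insurer, Ward}, {Drug} is not a superkey ({Drug}⁺ restricted to this set is {Drug, Ward}), so split on Drug → Ward into {Drug, Ward} and {Drug, Insurer}.
{Drug, Ward} has no BCNF violation.
{Drug, Insurer} has no BCNF violation.
{BedNo, DoctorID, Insurer} has no BCNF violation.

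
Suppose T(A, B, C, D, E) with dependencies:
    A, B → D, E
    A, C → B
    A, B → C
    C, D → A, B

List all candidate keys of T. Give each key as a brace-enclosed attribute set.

{A, B} is a candidate key since {A, B}⁺ = {A, B, C, D, E} covers every attribute.
{A, C} is a candidate key since {A, C}⁺ = {A, B, C, D, E} covers every attribute.
{C, D} is a candidate key since {C, D}⁺ = {A, B, C, D, E} covers every attribute.
No proper subset of any of these is a key, and no other minimal superkey exists.

{A, B}, {A, C}, {C, D}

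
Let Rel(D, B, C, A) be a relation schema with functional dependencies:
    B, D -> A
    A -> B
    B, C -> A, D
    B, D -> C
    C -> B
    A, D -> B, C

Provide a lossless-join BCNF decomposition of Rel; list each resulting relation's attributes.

Candidate keys of the original relation: {A, D}, {B, D}, {C}.
Within {A, B, C, D}: {A}⁺ ∩ {A, B, C, D} = {A, B}, not the whole set, so A -> B violates BCNF; decompose into {A, B} and {A, C, D}.
{A, B}: every determinant is a superkey — BCNF.
{A, C, D}: every determinant is a superkey — BCNF.

{A, B}; {A, C, D}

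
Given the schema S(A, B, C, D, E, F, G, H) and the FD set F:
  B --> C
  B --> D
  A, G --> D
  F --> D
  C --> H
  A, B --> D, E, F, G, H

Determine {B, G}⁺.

{B, C, D, G, H}

Start with {B, G}.
B --> C applies; add {C} → now {B, C, G}.
B --> D applies; add {D} → now {B, C, D, G}.
C --> H applies; add {H} → now {B, C, D, G, H}.
No further FD applies.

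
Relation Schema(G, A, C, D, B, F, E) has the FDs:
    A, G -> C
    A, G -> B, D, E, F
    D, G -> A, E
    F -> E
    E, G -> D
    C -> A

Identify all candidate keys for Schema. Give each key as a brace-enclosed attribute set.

{A, G}, {C, G}, {D, G}, {E, G}, {F, G}

{G} never appears on the right of any FD, so every key must include it.
{A, G}⁺ = {A, B, C, D, E, F, G} — all of the relation — so {A, G} is a candidate key.
{C, G}⁺ = {A, B, C, D, E, F, G} — all of the relation — so {C, G} is a candidate key.
{D, G}⁺ = {A, B, C, D, E, F, G} — all of the relation — so {D, G} is a candidate key.
{E, G}⁺ = {A, B, C, D, E, F, G} — all of the relation — so {E, G} is a candidate key.
{F, G}⁺ = {A, B, C, D, E, F, G} — all of the relation — so {F, G} is a candidate key.
Any other superkey properly contains one of these, so there are no further candidate keys.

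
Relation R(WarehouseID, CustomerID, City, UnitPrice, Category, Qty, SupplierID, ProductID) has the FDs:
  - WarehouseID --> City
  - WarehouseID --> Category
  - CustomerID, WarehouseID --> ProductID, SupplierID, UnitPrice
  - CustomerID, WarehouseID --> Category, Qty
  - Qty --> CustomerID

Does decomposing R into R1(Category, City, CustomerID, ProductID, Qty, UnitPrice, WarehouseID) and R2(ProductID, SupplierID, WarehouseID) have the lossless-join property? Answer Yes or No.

No

R1 ∩ R2 = {ProductID, WarehouseID}; its closure under F is {Category, City, ProductID, WarehouseID}.
R1 ⊄ {Category, City, ProductID, WarehouseID} and R2 ⊄ {Category, City, ProductID, WarehouseID}, so the split is lossy.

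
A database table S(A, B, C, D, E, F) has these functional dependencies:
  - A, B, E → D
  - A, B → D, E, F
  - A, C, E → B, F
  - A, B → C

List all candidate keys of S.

Attributes never on any right-hand side: {A} — every candidate key must contain it.
{A, B} is a candidate key since {A, B}⁺ = {A, B, C, D, E, F} covers every attribute.
{A, C, E} is a candidate key since {A, C, E}⁺ = {A, B, C, D, E, F} covers every attribute.
No proper subset of any of these is a key, and no other minimal superkey exists.

{A, B}, {A, C, E}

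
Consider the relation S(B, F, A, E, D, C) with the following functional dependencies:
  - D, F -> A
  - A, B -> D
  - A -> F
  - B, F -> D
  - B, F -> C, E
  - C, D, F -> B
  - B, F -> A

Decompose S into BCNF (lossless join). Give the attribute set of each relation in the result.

Candidate keys of the original relation: {A, B}, {A, C, D}, {B, F}, {C, D, F}.
{A, B, C, D, E, F}: {D, F} determines {A, D, F} here but is not a superkey — split on D, F -> A, giving {A, D, F} and {B, C, D, E, F}.
{A, D, F}: {A} determines {A, F} here but is not a superkey — split on A -> F, giving {A, F} and {A, D}.
{A, F} is in BCNF.
{A, D} is in BCNF.
{B, C, D, E, F} is in BCNF.

{A, D}; {A, F}; {B, C, D, E, F}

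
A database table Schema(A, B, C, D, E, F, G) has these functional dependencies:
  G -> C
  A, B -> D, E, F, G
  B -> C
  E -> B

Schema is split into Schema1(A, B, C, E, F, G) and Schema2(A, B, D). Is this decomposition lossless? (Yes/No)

Yes

The shared attributes are {A, B} and {A, B}⁺ = {A, B, C, D, E, F, G}.
Since Schema1 ⊆ {A, B, C, D, E, F, G}, the intersection is a superkey of Schema1; the decomposition is lossless.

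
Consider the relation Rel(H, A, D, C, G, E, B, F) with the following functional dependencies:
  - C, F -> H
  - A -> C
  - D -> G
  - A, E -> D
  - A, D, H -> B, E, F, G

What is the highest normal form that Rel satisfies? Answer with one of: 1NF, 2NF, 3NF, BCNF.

Candidate keys: {A, D, F}, {A, D, H}, {A, E, F}, {A, E, H}. Prime attributes: {A, D, E, F, H}.
C, F -> H breaks BCNF: {C, F}⁺ = {C, F, H}, so {C, F} is not a superkey.
A -> C determines the non-prime attribute {C} from a non-superkey — 3NF is violated.
{A} is a proper subset of the key {A, D, F}, and {A}⁺ contains the non-prime attribute {C} — a partial dependency, so 2NF is violated.

1NF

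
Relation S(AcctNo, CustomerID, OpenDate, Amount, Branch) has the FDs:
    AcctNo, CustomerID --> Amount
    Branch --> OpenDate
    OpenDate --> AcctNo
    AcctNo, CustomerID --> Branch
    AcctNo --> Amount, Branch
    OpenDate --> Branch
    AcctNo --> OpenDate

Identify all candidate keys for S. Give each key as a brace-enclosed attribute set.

{AcctNo, CustomerID}, {Branch, CustomerID}, {CustomerID, OpenDate}

{CustomerID} never appears on the right of any FD, so every key must include it.
Closure of {AcctNo, CustomerID} is {AcctNo, Amount, Branch, CustomerID, OpenDate}, the whole schema; {AcctNo, CustomerID} is a candidate key.
Closure of {Branch, CustomerID} is {AcctNo, Amount, Branch, CustomerID, OpenDate}, the whole schema; {Branch, CustomerID} is a candidate key.
Closure of {CustomerID, OpenDate} is {AcctNo, Amount, Branch, CustomerID, OpenDate}, the whole schema; {CustomerID, OpenDate} is a candidate key.
These are minimal and exhaustive — every other superkey contains one of them.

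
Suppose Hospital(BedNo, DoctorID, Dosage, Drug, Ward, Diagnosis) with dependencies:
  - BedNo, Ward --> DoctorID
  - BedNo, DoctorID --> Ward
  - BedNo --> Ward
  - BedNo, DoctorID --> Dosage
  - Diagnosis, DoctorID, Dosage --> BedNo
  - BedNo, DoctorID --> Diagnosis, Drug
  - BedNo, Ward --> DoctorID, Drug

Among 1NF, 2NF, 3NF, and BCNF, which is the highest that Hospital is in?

BCNF

Candidate keys: {BedNo}, {Diagnosis, DoctorID, Dosage}. Prime attributes: {BedNo, Diagnosis, DoctorID, Dosage}.
Every FD has a superkey on the left, so the relation is in BCNF.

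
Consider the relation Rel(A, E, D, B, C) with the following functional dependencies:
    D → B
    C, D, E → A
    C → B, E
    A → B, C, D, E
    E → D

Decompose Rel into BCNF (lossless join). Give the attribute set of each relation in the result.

{A, C, E}; {B, D}; {D, E}

Candidate keys of the original relation: {A}, {C}.
{A, B, C, D, E}: {D} determines {B, D} here but is not a superkey — split on D → B, giving {B, D} and {A, C, D, E}.
{B, D} has no BCNF violation.
{A, C, D, E}: {E} determines {D, E} here but is not a superkey — split on E → D, giving {D, E} and {A, C, E}.
{D, E} has no BCNF violation.
{A, C, E} has no BCNF violation.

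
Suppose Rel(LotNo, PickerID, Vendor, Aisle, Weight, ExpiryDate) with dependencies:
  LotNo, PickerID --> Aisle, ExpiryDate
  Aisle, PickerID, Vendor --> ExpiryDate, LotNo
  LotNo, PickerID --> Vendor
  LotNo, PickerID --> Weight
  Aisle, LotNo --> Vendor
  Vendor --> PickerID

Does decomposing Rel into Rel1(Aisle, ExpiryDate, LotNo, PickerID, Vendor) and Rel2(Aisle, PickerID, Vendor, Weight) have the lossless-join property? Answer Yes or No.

Yes

Common attributes: {Aisle, PickerID, Vendor}; their closure is {Aisle, ExpiryDate, LotNo, PickerID, Vendor, Weight}.
Since Rel1 ⊆ {Aisle, ExpiryDate, LotNo, PickerID, Vendor, Weight}, the intersection is a superkey of Rel1; the decomposition is lossless.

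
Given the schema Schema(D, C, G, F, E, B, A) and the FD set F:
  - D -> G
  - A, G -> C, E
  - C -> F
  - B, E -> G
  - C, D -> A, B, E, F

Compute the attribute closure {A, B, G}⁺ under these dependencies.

{A, B, C, E, F, G}

Start with {A, B, G}.
A, G -> C, E applies; add {C, E} → now {A, B, C, E, G}.
C -> F applies; add {F} → now {A, B, C, E, F, G}.
No further FD applies.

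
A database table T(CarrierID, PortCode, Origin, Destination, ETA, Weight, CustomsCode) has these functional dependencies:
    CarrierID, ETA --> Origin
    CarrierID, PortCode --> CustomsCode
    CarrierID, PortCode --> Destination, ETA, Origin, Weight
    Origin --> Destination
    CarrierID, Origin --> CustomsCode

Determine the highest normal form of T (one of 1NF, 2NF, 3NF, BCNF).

Candidate key: {CarrierID, PortCode}. Prime attributes: {CarrierID, PortCode}.
CarrierID, ETA --> Origin: {CarrierID, ETA}⁺ = {CarrierID, CustomsCode, Destination, ETA, Origin}, which is not all of the attributes, so the left side is not a superkey — BCNF is violated.
CarrierID, ETA --> Origin determines the non-prime attribute {Origin} from a non-superkey — 3NF is violated.
No non-prime attribute depends on a proper subset of any candidate key, so 2NF holds.

2NF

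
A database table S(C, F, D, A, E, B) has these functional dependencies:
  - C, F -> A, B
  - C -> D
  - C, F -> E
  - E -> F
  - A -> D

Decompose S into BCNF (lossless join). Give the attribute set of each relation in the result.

{A, B, C, E}; {C, D}; {E, F}

Candidate keys of the original relation: {C, E}, {C, F}.
Within {A, B, C, D, E, F}: {C}⁺ ∩ {A, B, C, D, E, F} = {C, D}, not the whole set, so C -> D violates BCNF; decompose into {C, D} and {A, B, C, E, F}.
{C, D}: every determinant is a superkey — BCNF.
Within {A, B, C, E, F}: {E}⁺ ∩ {A, B, C, E, F} = {E, F}, not the whole set, so E -> F violates BCNF; decompose into {E, F} and {A, B, C, E}.
{E, F}: every determinant is a superkey — BCNF.
{A, B, C, E}: every determinant is a superkey — BCNF.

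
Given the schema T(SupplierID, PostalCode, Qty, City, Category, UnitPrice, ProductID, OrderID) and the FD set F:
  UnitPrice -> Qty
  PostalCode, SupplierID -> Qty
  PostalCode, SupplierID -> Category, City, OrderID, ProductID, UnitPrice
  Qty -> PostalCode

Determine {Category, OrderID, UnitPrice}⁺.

Start with {Category, OrderID, UnitPrice}.
UnitPrice -> Qty applies; add {Qty} → now {Category, OrderID, Qty, UnitPrice}.
Qty -> PostalCode applies; add {PostalCode} → now {Category, OrderID, PostalCode, Qty, UnitPrice}.
No further FD applies.

{Category, OrderID, PostalCode, Qty, UnitPrice}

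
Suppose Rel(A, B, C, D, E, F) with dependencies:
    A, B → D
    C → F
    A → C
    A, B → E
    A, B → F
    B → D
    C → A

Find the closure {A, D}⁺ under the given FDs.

{A, C, D, F}

Start with {A, D}.
A → C applies; add {C} → now {A, C, D}.
C → F applies; add {F} → now {A, C, D, F}.
No further FD applies.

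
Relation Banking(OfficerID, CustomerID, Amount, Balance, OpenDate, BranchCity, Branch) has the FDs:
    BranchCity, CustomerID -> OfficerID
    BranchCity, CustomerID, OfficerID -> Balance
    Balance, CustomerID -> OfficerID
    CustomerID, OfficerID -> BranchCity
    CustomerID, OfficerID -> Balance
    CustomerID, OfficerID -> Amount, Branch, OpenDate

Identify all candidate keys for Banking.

{Balance, CustomerID}, {BranchCity, CustomerID}, {CustomerID, OfficerID}

Attributes never on any right-hand side: {CustomerID} — every candidate key must contain it.
{Balance, CustomerID}⁺ = {Amount, Balance, Branch, BranchCity, CustomerID, OfficerID, OpenDate} — all of the relation — so {Balance, CustomerID} is a candidate key.
{BranchCity, CustomerID}⁺ = {Amount, Balance, Branch, BranchCity, CustomerID, OfficerID, OpenDate} — all of the relation — so {BranchCity, CustomerID} is a candidate key.
{CustomerID, OfficerID}⁺ = {Amount, Balance, Branch, BranchCity, CustomerID, OfficerID, OpenDate} — all of the relation — so {CustomerID, OfficerID} is a candidate key.
No proper subset of any of these is a key, and no other minimal superkey exists.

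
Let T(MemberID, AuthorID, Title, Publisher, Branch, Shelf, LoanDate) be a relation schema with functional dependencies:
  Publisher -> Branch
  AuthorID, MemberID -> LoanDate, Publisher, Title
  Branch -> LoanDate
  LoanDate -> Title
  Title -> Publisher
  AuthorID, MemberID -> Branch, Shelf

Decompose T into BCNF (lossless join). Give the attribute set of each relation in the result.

Candidate key of the original relation: {AuthorID, MemberID}.
Within {AuthorID, Branch, LoanDate, MemberID, Publisher, Shelf, Title}: {Publisher}⁺ ∩ {AuthorID, Branch, LoanDate, MemberID, Publisher, Shelf, Title} = {Branch, LoanDate, Publisher, Title}, not the whole set, so Publisher -> Branch, LoanDate, Title violates BCNF; decompose into {Branch, LoanDate, Publisher, Title} and {AuthorID, MemberID, Publisher, Shelf}.
{Branch, LoanDate, Publisher, Title}: every determinant is a superkey — BCNF.
{AuthorID, MemberID, Publisher, Shelf}: every determinant is a superkey — BCNF.

{AuthorID, MemberID, Publisher, Shelf}; {Branch, LoanDate, Publisher, Title}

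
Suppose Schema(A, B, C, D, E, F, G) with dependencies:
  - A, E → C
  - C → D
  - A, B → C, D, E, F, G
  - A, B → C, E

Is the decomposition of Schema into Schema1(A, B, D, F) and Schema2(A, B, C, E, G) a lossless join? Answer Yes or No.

Yes

The shared attributes are {A, B} and {A, B}⁺ = {A, B, C, D, E, F, G}.
Schema1 is contained in that closure, so Schema1 ∩ Schema2 → Schema1 holds and the join is lossless.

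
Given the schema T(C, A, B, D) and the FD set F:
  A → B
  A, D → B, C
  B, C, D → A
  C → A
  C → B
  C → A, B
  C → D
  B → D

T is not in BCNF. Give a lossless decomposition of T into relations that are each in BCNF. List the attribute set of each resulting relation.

Candidate keys of the original relation: {A}, {C}.
In {A, B, C, D}, {B} is not a superkey ({B}⁺ restricted to this set is {B, D}), so split on B → D into {B, D} and {A, B, C}.
{B, D} is in BCNF.
{A, B, C} is in BCNF.

{A, B, C}; {B, D}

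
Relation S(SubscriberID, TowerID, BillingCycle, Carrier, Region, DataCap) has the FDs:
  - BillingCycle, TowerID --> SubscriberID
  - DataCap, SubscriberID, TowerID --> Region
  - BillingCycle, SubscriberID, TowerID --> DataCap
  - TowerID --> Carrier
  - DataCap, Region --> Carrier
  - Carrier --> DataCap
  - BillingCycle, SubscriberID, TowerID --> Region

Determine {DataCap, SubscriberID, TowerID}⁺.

Start with {DataCap, SubscriberID, TowerID}.
DataCap, SubscriberID, TowerID --> Region applies; add {Region} → now {DataCap, Region, SubscriberID, TowerID}.
TowerID --> Carrier applies; add {Carrier} → now {Carrier, DataCap, Region, SubscriberID, TowerID}.
No further FD applies.

{Carrier, DataCap, Region, SubscriberID, TowerID}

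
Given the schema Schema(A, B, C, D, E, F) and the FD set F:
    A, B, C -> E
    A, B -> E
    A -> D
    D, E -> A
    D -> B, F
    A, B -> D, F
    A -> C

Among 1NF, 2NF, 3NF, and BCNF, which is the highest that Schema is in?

Candidate keys: {A}, {D, E}. Prime attributes: {A, D, E}.
For D -> B, F we have {D}⁺ = {B, D, F}; {D} is not a superkey, so BCNF fails.
Because {B, F} are non-prime and the left side of D -> B, F is not a superkey, the relation is not in 3NF.
The proper key subset {D} of {D, E} determines non-prime {B, F}, so the relation is not even in 2NF.

1NF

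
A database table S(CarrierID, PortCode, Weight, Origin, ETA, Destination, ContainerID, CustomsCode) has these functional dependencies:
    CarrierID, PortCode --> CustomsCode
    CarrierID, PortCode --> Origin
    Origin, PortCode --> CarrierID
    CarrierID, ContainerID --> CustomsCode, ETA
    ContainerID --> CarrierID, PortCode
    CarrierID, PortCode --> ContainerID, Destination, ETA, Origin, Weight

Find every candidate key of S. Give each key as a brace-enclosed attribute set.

{CarrierID, PortCode}, {ContainerID}, {Origin, PortCode}

{ContainerID} is a candidate key since {ContainerID}⁺ = {CarrierID, ContainerID, CustomsCode, Destination, ETA, Origin, PortCode, Weight} covers every attribute.
{CarrierID, PortCode} is a candidate key since {CarrierID, PortCode}⁺ = {CarrierID, ContainerID, CustomsCode, Destination, ETA, Origin, PortCode, Weight} covers every attribute.
{Origin, PortCode} is a candidate key since {Origin, PortCode}⁺ = {CarrierID, ContainerID, CustomsCode, Destination, ETA, Origin, PortCode, Weight} covers every attribute.
These are minimal and exhaustive — every other superkey contains one of them.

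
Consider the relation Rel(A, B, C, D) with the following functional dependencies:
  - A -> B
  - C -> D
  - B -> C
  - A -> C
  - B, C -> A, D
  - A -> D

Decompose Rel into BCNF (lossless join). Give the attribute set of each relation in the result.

{A, B, C}; {C, D}

Candidate keys of the original relation: {A}, {B}.
{A, B, C, D}: {C} determines {C, D} here but is not a superkey — split on C -> D, giving {C, D} and {A, B, C}.
{C, D}: every determinant is a superkey — BCNF.
{A, B, C}: every determinant is a superkey — BCNF.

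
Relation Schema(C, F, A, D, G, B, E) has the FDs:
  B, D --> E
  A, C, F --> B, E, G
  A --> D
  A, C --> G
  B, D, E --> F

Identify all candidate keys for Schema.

{A, B, C}, {A, C, F}

{A, C} never appear on the right of any FD, so every key must include all of them.
Closure of {A, B, C} is {A, B, C, D, E, F, G}, the whole schema; {A, B, C} is a candidate key.
Closure of {A, C, F} is {A, B, C, D, E, F, G}, the whole schema; {A, C, F} is a candidate key.
These are minimal and exhaustive — every other superkey contains one of them.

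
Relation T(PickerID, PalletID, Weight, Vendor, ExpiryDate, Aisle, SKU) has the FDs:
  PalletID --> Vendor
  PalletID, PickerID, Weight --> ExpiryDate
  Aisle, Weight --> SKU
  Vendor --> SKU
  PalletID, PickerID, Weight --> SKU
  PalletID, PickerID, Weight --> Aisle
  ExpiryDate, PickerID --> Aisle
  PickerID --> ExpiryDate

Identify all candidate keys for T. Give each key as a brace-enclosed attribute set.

Attributes never on any right-hand side: {PalletID, PickerID, Weight} — every candidate key must contain all of them.
{PalletID, PickerID, Weight}⁺ = {Aisle, ExpiryDate, PalletID, PickerID, SKU, Vendor, Weight} — all of the relation — so {PalletID, PickerID, Weight} is a candidate key.
No other minimal set has full closure, so this is the only candidate key.

{PalletID, PickerID, Weight}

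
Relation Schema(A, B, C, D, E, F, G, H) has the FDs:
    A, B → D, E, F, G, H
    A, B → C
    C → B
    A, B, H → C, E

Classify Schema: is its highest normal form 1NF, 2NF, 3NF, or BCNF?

3NF

Candidate keys: {A, B}, {A, C}. Prime attributes: {A, B, C}.
For C → B we have {C}⁺ = {B, C}; {C} is not a superkey, so BCNF fails.
Its right-hand attributes {B} are all prime, as are those of every other non-superkey FD — the relation is in 3NF.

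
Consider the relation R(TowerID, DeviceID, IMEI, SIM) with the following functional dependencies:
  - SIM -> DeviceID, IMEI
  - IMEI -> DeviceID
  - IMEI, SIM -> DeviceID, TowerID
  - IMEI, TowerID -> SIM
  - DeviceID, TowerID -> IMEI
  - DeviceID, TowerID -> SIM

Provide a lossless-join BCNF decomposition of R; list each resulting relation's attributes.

{DeviceID, IMEI}; {IMEI, SIM, TowerID}

Candidate keys of the original relation: {DeviceID, TowerID}, {IMEI, TowerID}, {SIM}.
Within {DeviceID, IMEI, SIM, TowerID}: {IMEI}⁺ ∩ {DeviceID, IMEI, SIM, TowerID} = {DeviceID, IMEI}, not the whole set, so IMEI -> DeviceID violates BCNF; decompose into {DeviceID, IMEI} and {IMEI, SIM, TowerID}.
{DeviceID, IMEI}: every determinant is a superkey — BCNF.
{IMEI, SIM, TowerID}: every determinant is a superkey — BCNF.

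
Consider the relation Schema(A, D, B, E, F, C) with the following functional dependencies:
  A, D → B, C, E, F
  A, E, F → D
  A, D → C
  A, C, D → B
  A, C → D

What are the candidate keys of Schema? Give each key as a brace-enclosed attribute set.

{A, C}, {A, D}, {A, E, F}

No FD produces {A}, so it must be in every candidate key.
{A, C}⁺ = {A, B, C, D, E, F} — all of the relation — so {A, C} is a candidate key.
{A, D}⁺ = {A, B, C, D, E, F} — all of the relation — so {A, D} is a candidate key.
{A, E, F}⁺ = {A, B, C, D, E, F} — all of the relation — so {A, E, F} is a candidate key.
These are minimal and exhaustive — every other superkey contains one of them.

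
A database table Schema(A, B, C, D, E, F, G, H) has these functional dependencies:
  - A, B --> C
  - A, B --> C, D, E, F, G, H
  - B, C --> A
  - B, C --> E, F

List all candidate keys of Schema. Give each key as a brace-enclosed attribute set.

Attributes never on any right-hand side: {B} — every candidate key must contain it.
{A, B}⁺ = {A, B, C, D, E, F, G, H} — all of the relation — so {A, B} is a candidate key.
{B, C}⁺ = {A, B, C, D, E, F, G, H} — all of the relation — so {B, C} is a candidate key.
Any other superkey properly contains one of these, so there are no further candidate keys.

{A, B}, {B, C}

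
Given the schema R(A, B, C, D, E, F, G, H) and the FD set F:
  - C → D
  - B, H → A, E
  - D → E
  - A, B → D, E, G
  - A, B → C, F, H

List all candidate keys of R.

Attributes never on any right-hand side: {B} — every candidate key must contain it.
{A, B}⁺ = {A, B, C, D, E, F, G, H} — all of the relation — so {A, B} is a candidate key.
{B, H}⁺ = {A, B, C, D, E, F, G, H} — all of the relation — so {B, H} is a candidate key.
These are minimal and exhaustive — every other superkey contains one of them.

{A, B}, {B, H}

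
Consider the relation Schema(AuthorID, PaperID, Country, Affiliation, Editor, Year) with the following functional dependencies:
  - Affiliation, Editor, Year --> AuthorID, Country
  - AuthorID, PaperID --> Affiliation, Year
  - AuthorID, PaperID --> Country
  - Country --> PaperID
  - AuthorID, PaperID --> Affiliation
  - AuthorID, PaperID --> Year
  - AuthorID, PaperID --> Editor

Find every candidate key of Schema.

Closure of {AuthorID, Country} is {Affiliation, AuthorID, Country, Editor, PaperID, Year}, the whole schema; {AuthorID, Country} is a candidate key.
Closure of {AuthorID, PaperID} is {Affiliation, AuthorID, Country, Editor, PaperID, Year}, the whole schema; {AuthorID, PaperID} is a candidate key.
Closure of {Affiliation, Editor, Year} is {Affiliation, AuthorID, Country, Editor, PaperID, Year}, the whole schema; {Affiliation, Editor, Year} is a candidate key.
No proper subset of any of these is a key, and no other minimal superkey exists.

{Affiliation, Editor, Year}, {AuthorID, Country}, {AuthorID, PaperID}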